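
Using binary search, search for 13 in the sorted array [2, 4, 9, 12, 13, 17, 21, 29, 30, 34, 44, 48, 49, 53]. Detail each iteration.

Binary search for 13 in [2, 4, 9, 12, 13, 17, 21, 29, 30, 34, 44, 48, 49, 53]:

lo=0, hi=13, mid=6, arr[mid]=21 -> 21 > 13, search left half
lo=0, hi=5, mid=2, arr[mid]=9 -> 9 < 13, search right half
lo=3, hi=5, mid=4, arr[mid]=13 -> Found target at index 4!

Binary search finds 13 at index 4 after 3 comparisons. The search repeatedly halves the search space by comparing with the middle element.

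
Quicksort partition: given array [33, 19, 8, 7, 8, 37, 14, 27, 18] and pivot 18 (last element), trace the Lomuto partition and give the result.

Lomuto partition with pivot = 18:

Initial array: [33, 19, 8, 7, 8, 37, 14, 27, 18]

arr[0]=33 > 18: no swap
arr[1]=19 > 18: no swap
arr[2]=8 <= 18: swap with position 0, array becomes [8, 19, 33, 7, 8, 37, 14, 27, 18]
arr[3]=7 <= 18: swap with position 1, array becomes [8, 7, 33, 19, 8, 37, 14, 27, 18]
arr[4]=8 <= 18: swap with position 2, array becomes [8, 7, 8, 19, 33, 37, 14, 27, 18]
arr[5]=37 > 18: no swap
arr[6]=14 <= 18: swap with position 3, array becomes [8, 7, 8, 14, 33, 37, 19, 27, 18]
arr[7]=27 > 18: no swap

Place pivot at position 4: [8, 7, 8, 14, 18, 37, 19, 27, 33]
Pivot position: 4

After partitioning with pivot 18, the array becomes [8, 7, 8, 14, 18, 37, 19, 27, 33]. The pivot is placed at index 4. All elements to the left of the pivot are <= 18, and all elements to the right are > 18.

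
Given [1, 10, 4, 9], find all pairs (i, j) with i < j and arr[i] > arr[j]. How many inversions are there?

Finding inversions in [1, 10, 4, 9]:

(1, 2): arr[1]=10 > arr[2]=4
(1, 3): arr[1]=10 > arr[3]=9

Total inversions: 2

The array has 2 inversion(s): (1,2), (1,3). Each pair (i,j) satisfies i < j and arr[i] > arr[j].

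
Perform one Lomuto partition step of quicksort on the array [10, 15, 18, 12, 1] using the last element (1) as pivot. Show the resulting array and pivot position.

Lomuto partition with pivot = 1:

Initial array: [10, 15, 18, 12, 1]

arr[0]=10 > 1: no swap
arr[1]=15 > 1: no swap
arr[2]=18 > 1: no swap
arr[3]=12 > 1: no swap

Place pivot at position 0: [1, 15, 18, 12, 10]
Pivot position: 0

After partitioning with pivot 1, the array becomes [1, 15, 18, 12, 10]. The pivot is placed at index 0. All elements to the left of the pivot are <= 1, and all elements to the right are > 1.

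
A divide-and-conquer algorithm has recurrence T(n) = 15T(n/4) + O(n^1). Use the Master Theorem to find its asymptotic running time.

Master Theorem for T(n) = 15T(n/4) + O(n^1):

a = 15, b = 4, c = 1
log_b(a) = log_4(15) = 1.9534

Case 1: c = 1 < log_4(15) = 1.9534
T(n) = O(n^(log_4 15))

For T(n) = 15T(n/4) + O(n^1): log_4(15) = 1.9534. This is Case 1 of the Master Theorem (c < log_b(a), work dominated by leaves), giving O(n^(log_4 15)).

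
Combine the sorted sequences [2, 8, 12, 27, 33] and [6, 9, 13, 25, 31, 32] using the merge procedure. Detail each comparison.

Merging process:

Compare 2 vs 6: take 2 from left. Merged: [2]
Compare 8 vs 6: take 6 from right. Merged: [2, 6]
Compare 8 vs 9: take 8 from left. Merged: [2, 6, 8]
Compare 12 vs 9: take 9 from right. Merged: [2, 6, 8, 9]
Compare 12 vs 13: take 12 from left. Merged: [2, 6, 8, 9, 12]
Compare 27 vs 13: take 13 from right. Merged: [2, 6, 8, 9, 12, 13]
Compare 27 vs 25: take 25 from right. Merged: [2, 6, 8, 9, 12, 13, 25]
Compare 27 vs 31: take 27 from left. Merged: [2, 6, 8, 9, 12, 13, 25, 27]
Compare 33 vs 31: take 31 from right. Merged: [2, 6, 8, 9, 12, 13, 25, 27, 31]
Compare 33 vs 32: take 32 from right. Merged: [2, 6, 8, 9, 12, 13, 25, 27, 31, 32]
Append remaining from left: [33]. Merged: [2, 6, 8, 9, 12, 13, 25, 27, 31, 32, 33]

Final merged array: [2, 6, 8, 9, 12, 13, 25, 27, 31, 32, 33]
Total comparisons: 10

The merged array is [2, 6, 8, 9, 12, 13, 25, 27, 31, 32, 33], requiring 10 comparisons. The merge step runs in O(n) time where n is the total number of elements.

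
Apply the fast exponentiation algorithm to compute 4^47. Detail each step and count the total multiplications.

Computing 4^47 by squaring (build up from 4^1; each line after the first costs one multiplication):

4^1 = 4
4^2 = (4^1)^2 = 4^2 = 16
4^4 = (4^2)^2 = 16^2 = 256
4^5 = 4 * 4^4 = 4 * 256 = 1024
4^10 = (4^5)^2 = 1024^2 = 1048576
4^11 = 4 * 4^10 = 4 * 1048576 = 4194304
4^22 = (4^11)^2 = 4194304^2 = 17592186044416
4^23 = 4 * 4^22 = 4 * 17592186044416 = 70368744177664
4^46 = (4^23)^2 = 70368744177664^2 = 4951760157141521099596496896
4^47 = 4 * 4^46 = 4 * 4951760157141521099596496896 = 19807040628566084398385987584

Result: 19807040628566084398385987584
Multiplications needed: 9 (9 lines after 4^1)

4^47 = 19807040628566084398385987584. Using exponentiation by squaring, this requires 9 multiplications. The key idea: if the exponent is even, square the half-power; if odd, multiply by the base once.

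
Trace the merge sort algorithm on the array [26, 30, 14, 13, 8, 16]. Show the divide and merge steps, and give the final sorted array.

Merge sort trace:

Split: [26, 30, 14, 13, 8, 16] -> [26, 30, 14] and [13, 8, 16]
  Split: [26, 30, 14] -> [26] and [30, 14]
    Split: [30, 14] -> [30] and [14]
    Merge: [30] + [14] -> [14, 30]
  Merge: [26] + [14, 30] -> [14, 26, 30]
  Split: [13, 8, 16] -> [13] and [8, 16]
    Split: [8, 16] -> [8] and [16]
    Merge: [8] + [16] -> [8, 16]
  Merge: [13] + [8, 16] -> [8, 13, 16]
Merge: [14, 26, 30] + [8, 13, 16] -> [8, 13, 14, 16, 26, 30]

Final sorted array: [8, 13, 14, 16, 26, 30]

The merge sort proceeds by recursively splitting the array and merging sorted halves.
After all merges, the sorted array is [8, 13, 14, 16, 26, 30].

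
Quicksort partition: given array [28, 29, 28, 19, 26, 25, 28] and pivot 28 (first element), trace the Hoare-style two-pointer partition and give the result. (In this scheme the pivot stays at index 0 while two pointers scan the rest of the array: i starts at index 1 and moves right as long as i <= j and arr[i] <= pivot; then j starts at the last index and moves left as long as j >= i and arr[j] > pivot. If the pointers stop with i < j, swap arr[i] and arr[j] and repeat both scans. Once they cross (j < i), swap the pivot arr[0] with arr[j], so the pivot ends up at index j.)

Hoare-style two-pointer partition with pivot = 28:

Initial array: [28, 29, 28, 19, 26, 25, 28]

Pointers start at i = 1, j = 6.
i stops at index 1 (arr[1]=29 > 28), j stops at index 6 (arr[6]=28 <= 28): swap arr[1] and arr[6], array becomes [28, 28, 28, 19, 26, 25, 29]
i ends at 6, j ends at 5: the pointers have crossed (j < i), so scanning stops.

Swap pivot arr[0] with arr[5] to place pivot at position 5: [25, 28, 28, 19, 26, 28, 29]
Pivot position: 5

After partitioning with pivot 28, the array becomes [25, 28, 28, 19, 26, 28, 29]. The pivot is placed at index 5. All elements to the left of the pivot are <= 28, and all elements to the right are > 28.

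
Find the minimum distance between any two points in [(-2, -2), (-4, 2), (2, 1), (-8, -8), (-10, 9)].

Computing all pairwise distances among 5 points:

d((-2, -2), (-4, 2)) = 4.4721 <-- minimum
d((-2, -2), (2, 1)) = 5.0
d((-2, -2), (-8, -8)) = 8.4853
d((-2, -2), (-10, 9)) = 13.6015
d((-4, 2), (2, 1)) = 6.0828
d((-4, 2), (-8, -8)) = 10.7703
d((-4, 2), (-10, 9)) = 9.2195
d((2, 1), (-8, -8)) = 13.4536
d((2, 1), (-10, 9)) = 14.4222
d((-8, -8), (-10, 9)) = 17.1172

Closest pair: (-2, -2) and (-4, 2) with distance 4.4721

The closest pair is (-2, -2) and (-4, 2) with Euclidean distance 4.4721. For 5 points, brute-force pairwise comparison is shown above. For large n, the divide-and-conquer algorithm (sort by x, recurse on halves, check the dividing strip) achieves O(n log n).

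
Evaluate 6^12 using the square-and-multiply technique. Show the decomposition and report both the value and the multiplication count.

Computing 6^12 by squaring (build up from 6^1; each line after the first costs one multiplication):

6^1 = 6
6^2 = (6^1)^2 = 6^2 = 36
6^3 = 6 * 6^2 = 6 * 36 = 216
6^6 = (6^3)^2 = 216^2 = 46656
6^12 = (6^6)^2 = 46656^2 = 2176782336

Result: 2176782336
Multiplications needed: 4 (4 lines after 6^1)

6^12 = 2176782336. Using exponentiation by squaring, this requires 4 multiplications. The key idea: if the exponent is even, square the half-power; if odd, multiply by the base once.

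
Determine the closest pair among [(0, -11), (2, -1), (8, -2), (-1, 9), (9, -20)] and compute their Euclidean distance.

Computing all pairwise distances among 5 points:

d((0, -11), (2, -1)) = 10.198
d((0, -11), (8, -2)) = 12.0416
d((0, -11), (-1, 9)) = 20.025
d((0, -11), (9, -20)) = 12.7279
d((2, -1), (8, -2)) = 6.0828 <-- minimum
d((2, -1), (-1, 9)) = 10.4403
d((2, -1), (9, -20)) = 20.2485
d((8, -2), (-1, 9)) = 14.2127
d((8, -2), (9, -20)) = 18.0278
d((-1, 9), (9, -20)) = 30.6757

Closest pair: (2, -1) and (8, -2) with distance 6.0828

The closest pair is (2, -1) and (8, -2) with Euclidean distance 6.0828. For 5 points, brute-force pairwise comparison is shown above. For large n, the divide-and-conquer algorithm (sort by x, recurse on halves, check the dividing strip) achieves O(n log n).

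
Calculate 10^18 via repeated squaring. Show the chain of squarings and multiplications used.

Computing 10^18 by squaring (build up from 10^1; each line after the first costs one multiplication):

10^1 = 10
10^2 = (10^1)^2 = 10^2 = 100
10^4 = (10^2)^2 = 100^2 = 10000
10^8 = (10^4)^2 = 10000^2 = 100000000
10^9 = 10 * 10^8 = 10 * 100000000 = 1000000000
10^18 = (10^9)^2 = 1000000000^2 = 1000000000000000000

Result: 1000000000000000000
Multiplications needed: 5 (5 lines after 10^1)

10^18 = 1000000000000000000. Using exponentiation by squaring, this requires 5 multiplications. The key idea: if the exponent is even, square the half-power; if odd, multiply by the base once.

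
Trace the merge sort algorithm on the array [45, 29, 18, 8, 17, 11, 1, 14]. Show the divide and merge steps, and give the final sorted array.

Merge sort trace:

Split: [45, 29, 18, 8, 17, 11, 1, 14] -> [45, 29, 18, 8] and [17, 11, 1, 14]
  Split: [45, 29, 18, 8] -> [45, 29] and [18, 8]
    Split: [45, 29] -> [45] and [29]
    Merge: [45] + [29] -> [29, 45]
    Split: [18, 8] -> [18] and [8]
    Merge: [18] + [8] -> [8, 18]
  Merge: [29, 45] + [8, 18] -> [8, 18, 29, 45]
  Split: [17, 11, 1, 14] -> [17, 11] and [1, 14]
    Split: [17, 11] -> [17] and [11]
    Merge: [17] + [11] -> [11, 17]
    Split: [1, 14] -> [1] and [14]
    Merge: [1] + [14] -> [1, 14]
  Merge: [11, 17] + [1, 14] -> [1, 11, 14, 17]
Merge: [8, 18, 29, 45] + [1, 11, 14, 17] -> [1, 8, 11, 14, 17, 18, 29, 45]

Final sorted array: [1, 8, 11, 14, 17, 18, 29, 45]

The merge sort proceeds by recursively splitting the array and merging sorted halves.
After all merges, the sorted array is [1, 8, 11, 14, 17, 18, 29, 45].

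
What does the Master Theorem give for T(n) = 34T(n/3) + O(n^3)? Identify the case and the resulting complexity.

Master Theorem for T(n) = 34T(n/3) + O(n^3):

a = 34, b = 3, c = 3
log_b(a) = log_3(34) = 3.2098

Case 1: c = 3 < log_3(34) = 3.2098
T(n) = O(n^(log_3 34))

For T(n) = 34T(n/3) + O(n^3): log_3(34) = 3.2098. This is Case 1 of the Master Theorem (c < log_b(a), work dominated by leaves), giving O(n^(log_3 34)).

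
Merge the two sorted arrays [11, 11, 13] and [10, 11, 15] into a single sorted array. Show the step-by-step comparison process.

Merging process:

Compare 11 vs 10: take 10 from right. Merged: [10]
Compare 11 vs 11: take 11 from left. Merged: [10, 11]
Compare 11 vs 11: take 11 from left. Merged: [10, 11, 11]
Compare 13 vs 11: take 11 from right. Merged: [10, 11, 11, 11]
Compare 13 vs 15: take 13 from left. Merged: [10, 11, 11, 11, 13]
Append remaining from right: [15]. Merged: [10, 11, 11, 11, 13, 15]

Final merged array: [10, 11, 11, 11, 13, 15]
Total comparisons: 5

The merged array is [10, 11, 11, 11, 13, 15], requiring 5 comparisons. The merge step runs in O(n) time where n is the total number of elements.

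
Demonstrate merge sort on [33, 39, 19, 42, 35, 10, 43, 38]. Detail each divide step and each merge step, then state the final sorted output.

Merge sort trace:

Split: [33, 39, 19, 42, 35, 10, 43, 38] -> [33, 39, 19, 42] and [35, 10, 43, 38]
  Split: [33, 39, 19, 42] -> [33, 39] and [19, 42]
    Split: [33, 39] -> [33] and [39]
    Merge: [33] + [39] -> [33, 39]
    Split: [19, 42] -> [19] and [42]
    Merge: [19] + [42] -> [19, 42]
  Merge: [33, 39] + [19, 42] -> [19, 33, 39, 42]
  Split: [35, 10, 43, 38] -> [35, 10] and [43, 38]
    Split: [35, 10] -> [35] and [10]
    Merge: [35] + [10] -> [10, 35]
    Split: [43, 38] -> [43] and [38]
    Merge: [43] + [38] -> [38, 43]
  Merge: [10, 35] + [38, 43] -> [10, 35, 38, 43]
Merge: [19, 33, 39, 42] + [10, 35, 38, 43] -> [10, 19, 33, 35, 38, 39, 42, 43]

Final sorted array: [10, 19, 33, 35, 38, 39, 42, 43]

The merge sort proceeds by recursively splitting the array and merging sorted halves.
After all merges, the sorted array is [10, 19, 33, 35, 38, 39, 42, 43].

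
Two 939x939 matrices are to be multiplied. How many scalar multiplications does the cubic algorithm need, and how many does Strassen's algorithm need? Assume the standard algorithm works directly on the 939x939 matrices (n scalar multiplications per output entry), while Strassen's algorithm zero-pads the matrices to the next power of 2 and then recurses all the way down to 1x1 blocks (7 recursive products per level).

Matrix multiplication for 939x939 matrices:

Strassen's algorithm requires power-of-2 dimensions. Pad 939x939 to 1024x1024 (next power of 2).

Standard algorithm: 939^3 = 827936019 multiplications
Strassen's algorithm: 7^(log2(1024)) = 7^10 = 282475249 multiplications
Savings: 827936019 - 282475249 = 545460770 multiplications

Standard: 827936019 multiplications (939^3). Strassen: 282475249 multiplications (7^10, after padding to 1024x1024). Strassen reduces 8 recursive multiplications to 7 at each level.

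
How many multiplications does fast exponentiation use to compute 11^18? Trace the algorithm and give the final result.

Computing 11^18 by squaring (build up from 11^1; each line after the first costs one multiplication):

11^1 = 11
11^2 = (11^1)^2 = 11^2 = 121
11^4 = (11^2)^2 = 121^2 = 14641
11^8 = (11^4)^2 = 14641^2 = 214358881
11^9 = 11 * 11^8 = 11 * 214358881 = 2357947691
11^18 = (11^9)^2 = 2357947691^2 = 5559917313492231481

Result: 5559917313492231481
Multiplications needed: 5 (5 lines after 11^1)

11^18 = 5559917313492231481. Using exponentiation by squaring, this requires 5 multiplications. The key idea: if the exponent is even, square the half-power; if odd, multiply by the base once.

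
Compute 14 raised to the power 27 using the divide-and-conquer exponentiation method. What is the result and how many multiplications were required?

Computing 14^27 by squaring (build up from 14^1; each line after the first costs one multiplication):

14^1 = 14
14^2 = (14^1)^2 = 14^2 = 196
14^3 = 14 * 14^2 = 14 * 196 = 2744
14^6 = (14^3)^2 = 2744^2 = 7529536
14^12 = (14^6)^2 = 7529536^2 = 56693912375296
14^13 = 14 * 14^12 = 14 * 56693912375296 = 793714773254144
14^26 = (14^13)^2 = 793714773254144^2 = 629983141281877223603213172736
14^27 = 14 * 14^26 = 14 * 629983141281877223603213172736 = 8819763977946281130444984418304

Result: 8819763977946281130444984418304
Multiplications needed: 7 (7 lines after 14^1)

14^27 = 8819763977946281130444984418304. Using exponentiation by squaring, this requires 7 multiplications. The key idea: if the exponent is even, square the half-power; if odd, multiply by the base once.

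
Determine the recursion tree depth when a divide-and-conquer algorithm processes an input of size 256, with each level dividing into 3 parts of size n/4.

For divide and conquer with division factor 4:

Problem sizes at each level:
Level 0: 256
Level 1: 64
Level 2: 16
Level 3: 4
Level 4: 1

The root is level 0 and the size-1 base case is level 4 (the tree spans levels 0 through 4, i.e. 5 levels counting the root), so the depth is the number of divisions: log_4(256) = 4

The recursion tree depth is log_4(256) = 4. At each level, the problem size is divided by 4, so it takes 4 divisions to reduce to a base case of size 1. The algorithm makes 3 recursive calls at each level.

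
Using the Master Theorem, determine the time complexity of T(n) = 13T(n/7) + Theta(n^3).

Master Theorem for T(n) = 13T(n/7) + O(n^3):

a = 13, b = 7, c = 3
log_b(a) = log_7(13) = 1.3181

Case 3: c = 3 > log_7(13) = 1.3181
T(n) = O(n^3) = O(n^3)

For T(n) = 13T(n/7) + O(n^3): log_7(13) = 1.3181. This is Case 3 of the Master Theorem (c > log_b(a), work dominated by root), giving O(n^3).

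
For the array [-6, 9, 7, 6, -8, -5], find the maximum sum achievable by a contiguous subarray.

Using Kadane's algorithm on [-6, 9, 7, 6, -8, -5]:

Scanning through the array:
Position 1 (value 9): max_ending_here = 9, max_so_far = 9
Position 2 (value 7): max_ending_here = 16, max_so_far = 16
Position 3 (value 6): max_ending_here = 22, max_so_far = 22
Position 4 (value -8): max_ending_here = 14, max_so_far = 22
Position 5 (value -5): max_ending_here = 9, max_so_far = 22

Maximum subarray: [9, 7, 6]
Maximum sum: 22

The maximum subarray is [9, 7, 6] with sum 22. This subarray runs from index 1 to index 3.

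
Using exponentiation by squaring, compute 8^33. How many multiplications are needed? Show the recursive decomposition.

Computing 8^33 by squaring (build up from 8^1; each line after the first costs one multiplication):

8^1 = 8
8^2 = (8^1)^2 = 8^2 = 64
8^4 = (8^2)^2 = 64^2 = 4096
8^8 = (8^4)^2 = 4096^2 = 16777216
8^16 = (8^8)^2 = 16777216^2 = 281474976710656
8^32 = (8^16)^2 = 281474976710656^2 = 79228162514264337593543950336
8^33 = 8 * 8^32 = 8 * 79228162514264337593543950336 = 633825300114114700748351602688

Result: 633825300114114700748351602688
Multiplications needed: 6 (6 lines after 8^1)

8^33 = 633825300114114700748351602688. Using exponentiation by squaring, this requires 6 multiplications. The key idea: if the exponent is even, square the half-power; if odd, multiply by the base once.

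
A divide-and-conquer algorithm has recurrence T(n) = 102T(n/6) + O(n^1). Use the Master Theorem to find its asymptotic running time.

Master Theorem for T(n) = 102T(n/6) + O(n^1):

a = 102, b = 6, c = 1
log_b(a) = log_6(102) = 2.5812

Case 1: c = 1 < log_6(102) = 2.5812
T(n) = O(n^(log_6 102))

For T(n) = 102T(n/6) + O(n^1): log_6(102) = 2.5812. This is Case 1 of the Master Theorem (c < log_b(a), work dominated by leaves), giving O(n^(log_6 102)).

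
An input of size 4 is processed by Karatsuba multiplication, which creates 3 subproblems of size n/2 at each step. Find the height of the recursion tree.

For divide and conquer with division factor 2:

Problem sizes at each level:
Level 0: 4
Level 1: 2
Level 2: 1

The root is level 0 and the size-1 base case is level 2 (the tree spans levels 0 through 2, i.e. 3 levels counting the root), so the depth is the number of divisions: log_2(4) = 2

The recursion tree depth is log_2(4) = 2. At each level, the problem size is divided by 2, so it takes 2 divisions to reduce to a base case of size 1. The algorithm makes 3 recursive calls at each level.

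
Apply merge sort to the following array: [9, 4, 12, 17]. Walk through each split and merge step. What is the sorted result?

Merge sort trace:

Split: [9, 4, 12, 17] -> [9, 4] and [12, 17]
  Split: [9, 4] -> [9] and [4]
  Merge: [9] + [4] -> [4, 9]
  Split: [12, 17] -> [12] and [17]
  Merge: [12] + [17] -> [12, 17]
Merge: [4, 9] + [12, 17] -> [4, 9, 12, 17]

Final sorted array: [4, 9, 12, 17]

The merge sort proceeds by recursively splitting the array and merging sorted halves.
After all merges, the sorted array is [4, 9, 12, 17].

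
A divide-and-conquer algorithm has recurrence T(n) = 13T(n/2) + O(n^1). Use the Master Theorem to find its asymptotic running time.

Master Theorem for T(n) = 13T(n/2) + O(n^1):

a = 13, b = 2, c = 1
log_b(a) = log_2(13) = 3.7004

Case 1: c = 1 < log_2(13) = 3.7004
T(n) = O(n^(log_2 13))

For T(n) = 13T(n/2) + O(n^1): log_2(13) = 3.7004. This is Case 1 of the Master Theorem (c < log_b(a), work dominated by leaves), giving O(n^(log_2 13)).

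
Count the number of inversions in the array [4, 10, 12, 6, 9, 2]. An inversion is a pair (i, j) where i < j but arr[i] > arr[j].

Finding inversions in [4, 10, 12, 6, 9, 2]:

(0, 5): arr[0]=4 > arr[5]=2
(1, 3): arr[1]=10 > arr[3]=6
(1, 4): arr[1]=10 > arr[4]=9
(1, 5): arr[1]=10 > arr[5]=2
(2, 3): arr[2]=12 > arr[3]=6
(2, 4): arr[2]=12 > arr[4]=9
(2, 5): arr[2]=12 > arr[5]=2
(3, 5): arr[3]=6 > arr[5]=2
(4, 5): arr[4]=9 > arr[5]=2

Total inversions: 9

The array has 9 inversion(s): (0,5), (1,3), (1,4), (1,5), (2,3), (2,4), (2,5), (3,5), (4,5). Each pair (i,j) satisfies i < j and arr[i] > arr[j].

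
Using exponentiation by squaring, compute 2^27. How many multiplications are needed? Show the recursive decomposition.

Computing 2^27 by squaring (build up from 2^1; each line after the first costs one multiplication):

2^1 = 2
2^2 = (2^1)^2 = 2^2 = 4
2^3 = 2 * 2^2 = 2 * 4 = 8
2^6 = (2^3)^2 = 8^2 = 64
2^12 = (2^6)^2 = 64^2 = 4096
2^13 = 2 * 2^12 = 2 * 4096 = 8192
2^26 = (2^13)^2 = 8192^2 = 67108864
2^27 = 2 * 2^26 = 2 * 67108864 = 134217728

Result: 134217728
Multiplications needed: 7 (7 lines after 2^1)

2^27 = 134217728. Using exponentiation by squaring, this requires 7 multiplications. The key idea: if the exponent is even, square the half-power; if odd, multiply by the base once.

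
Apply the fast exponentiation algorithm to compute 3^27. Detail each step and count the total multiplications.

Computing 3^27 by squaring (build up from 3^1; each line after the first costs one multiplication):

3^1 = 3
3^2 = (3^1)^2 = 3^2 = 9
3^3 = 3 * 3^2 = 3 * 9 = 27
3^6 = (3^3)^2 = 27^2 = 729
3^12 = (3^6)^2 = 729^2 = 531441
3^13 = 3 * 3^12 = 3 * 531441 = 1594323
3^26 = (3^13)^2 = 1594323^2 = 2541865828329
3^27 = 3 * 3^26 = 3 * 2541865828329 = 7625597484987

Result: 7625597484987
Multiplications needed: 7 (7 lines after 3^1)

3^27 = 7625597484987. Using exponentiation by squaring, this requires 7 multiplications. The key idea: if the exponent is even, square the half-power; if odd, multiply by the base once.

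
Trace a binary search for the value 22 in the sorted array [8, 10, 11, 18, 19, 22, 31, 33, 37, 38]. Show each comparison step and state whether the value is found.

Binary search for 22 in [8, 10, 11, 18, 19, 22, 31, 33, 37, 38]:

lo=0, hi=9, mid=4, arr[mid]=19 -> 19 < 22, search right half
lo=5, hi=9, mid=7, arr[mid]=33 -> 33 > 22, search left half
lo=5, hi=6, mid=5, arr[mid]=22 -> Found target at index 5!

Binary search finds 22 at index 5 after 3 comparisons. The search repeatedly halves the search space by comparing with the middle element.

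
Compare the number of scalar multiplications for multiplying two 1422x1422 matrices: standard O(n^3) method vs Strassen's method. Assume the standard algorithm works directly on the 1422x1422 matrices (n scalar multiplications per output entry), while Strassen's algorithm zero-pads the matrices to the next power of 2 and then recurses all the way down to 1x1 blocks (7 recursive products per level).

Matrix multiplication for 1422x1422 matrices:

Strassen's algorithm requires power-of-2 dimensions. Pad 1422x1422 to 2048x2048 (next power of 2).

Standard algorithm: 1422^3 = 2875403448 multiplications
Strassen's algorithm: 7^(log2(2048)) = 7^11 = 1977326743 multiplications
Savings: 2875403448 - 1977326743 = 898076705 multiplications

Standard: 2875403448 multiplications (1422^3). Strassen: 1977326743 multiplications (7^11, after padding to 2048x2048). Strassen reduces 8 recursive multiplications to 7 at each level.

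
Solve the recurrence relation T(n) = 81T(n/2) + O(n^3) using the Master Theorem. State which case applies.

Master Theorem for T(n) = 81T(n/2) + O(n^3):

a = 81, b = 2, c = 3
log_b(a) = log_2(81) = 6.3399

Case 1: c = 3 < log_2(81) = 6.3399
T(n) = O(n^(log_2 81))

For T(n) = 81T(n/2) + O(n^3): log_2(81) = 6.3399. This is Case 1 of the Master Theorem (c < log_b(a), work dominated by leaves), giving O(n^(log_2 81)).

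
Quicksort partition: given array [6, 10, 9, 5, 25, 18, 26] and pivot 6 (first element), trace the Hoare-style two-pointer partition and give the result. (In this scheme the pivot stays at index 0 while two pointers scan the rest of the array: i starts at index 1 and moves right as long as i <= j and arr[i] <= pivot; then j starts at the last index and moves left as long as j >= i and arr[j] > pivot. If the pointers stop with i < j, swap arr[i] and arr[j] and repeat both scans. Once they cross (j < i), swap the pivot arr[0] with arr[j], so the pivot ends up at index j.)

Hoare-style two-pointer partition with pivot = 6:

Initial array: [6, 10, 9, 5, 25, 18, 26]

Pointers start at i = 1, j = 6.
i stops at index 1 (arr[1]=10 > 6), j stops at index 3 (arr[3]=5 <= 6): swap arr[1] and arr[3], array becomes [6, 5, 9, 10, 25, 18, 26]
i ends at 2, j ends at 1: the pointers have crossed (j < i), so scanning stops.

Swap pivot arr[0] with arr[1] to place pivot at position 1: [5, 6, 9, 10, 25, 18, 26]
Pivot position: 1

After partitioning with pivot 6, the array becomes [5, 6, 9, 10, 25, 18, 26]. The pivot is placed at index 1. All elements to the left of the pivot are <= 6, and all elements to the right are > 6.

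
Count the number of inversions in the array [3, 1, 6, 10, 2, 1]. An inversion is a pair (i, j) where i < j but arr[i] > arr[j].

Finding inversions in [3, 1, 6, 10, 2, 1]:

(0, 1): arr[0]=3 > arr[1]=1
(0, 4): arr[0]=3 > arr[4]=2
(0, 5): arr[0]=3 > arr[5]=1
(2, 4): arr[2]=6 > arr[4]=2
(2, 5): arr[2]=6 > arr[5]=1
(3, 4): arr[3]=10 > arr[4]=2
(3, 5): arr[3]=10 > arr[5]=1
(4, 5): arr[4]=2 > arr[5]=1

Total inversions: 8

The array has 8 inversion(s): (0,1), (0,4), (0,5), (2,4), (2,5), (3,4), (3,5), (4,5). Each pair (i,j) satisfies i < j and arr[i] > arr[j].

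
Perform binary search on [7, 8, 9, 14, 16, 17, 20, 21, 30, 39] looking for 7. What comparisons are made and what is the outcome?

Binary search for 7 in [7, 8, 9, 14, 16, 17, 20, 21, 30, 39]:

lo=0, hi=9, mid=4, arr[mid]=16 -> 16 > 7, search left half
lo=0, hi=3, mid=1, arr[mid]=8 -> 8 > 7, search left half
lo=0, hi=0, mid=0, arr[mid]=7 -> Found target at index 0!

Binary search finds 7 at index 0 after 3 comparisons. The search repeatedly halves the search space by comparing with the middle element.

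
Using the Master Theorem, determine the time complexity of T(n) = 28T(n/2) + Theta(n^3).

Master Theorem for T(n) = 28T(n/2) + O(n^3):

a = 28, b = 2, c = 3
log_b(a) = log_2(28) = 4.8074

Case 1: c = 3 < log_2(28) = 4.8074
T(n) = O(n^(log_2 28))

For T(n) = 28T(n/2) + O(n^3): log_2(28) = 4.8074. This is Case 1 of the Master Theorem (c < log_b(a), work dominated by leaves), giving O(n^(log_2 28)).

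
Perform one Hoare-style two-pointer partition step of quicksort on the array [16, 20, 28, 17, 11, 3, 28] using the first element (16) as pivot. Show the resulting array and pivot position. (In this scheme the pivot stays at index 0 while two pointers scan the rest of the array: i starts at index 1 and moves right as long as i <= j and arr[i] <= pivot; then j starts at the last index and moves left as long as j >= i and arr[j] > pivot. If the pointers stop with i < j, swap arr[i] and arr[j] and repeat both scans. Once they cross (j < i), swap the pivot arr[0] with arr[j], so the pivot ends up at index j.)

Hoare-style two-pointer partition with pivot = 16:

Initial array: [16, 20, 28, 17, 11, 3, 28]

Pointers start at i = 1, j = 6.
i stops at index 1 (arr[1]=20 > 16), j stops at index 5 (arr[5]=3 <= 16): swap arr[1] and arr[5], array becomes [16, 3, 28, 17, 11, 20, 28]
i stops at index 2 (arr[2]=28 > 16), j stops at index 4 (arr[4]=11 <= 16): swap arr[2] and arr[4], array becomes [16, 3, 11, 17, 28, 20, 28]
i ends at 3, j ends at 2: the pointers have crossed (j < i), so scanning stops.

Swap pivot arr[0] with arr[2] to place pivot at position 2: [11, 3, 16, 17, 28, 20, 28]
Pivot position: 2

After partitioning with pivot 16, the array becomes [11, 3, 16, 17, 28, 20, 28]. The pivot is placed at index 2. All elements to the left of the pivot are <= 16, and all elements to the right are > 16.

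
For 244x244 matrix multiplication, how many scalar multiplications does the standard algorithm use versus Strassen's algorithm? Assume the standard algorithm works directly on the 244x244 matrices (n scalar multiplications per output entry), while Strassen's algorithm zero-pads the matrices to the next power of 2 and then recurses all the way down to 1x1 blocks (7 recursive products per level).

Matrix multiplication for 244x244 matrices:

Strassen's algorithm requires power-of-2 dimensions. Pad 244x244 to 256x256 (next power of 2).

Standard algorithm: 244^3 = 14526784 multiplications
Strassen's algorithm: 7^(log2(256)) = 7^8 = 5764801 multiplications
Savings: 14526784 - 5764801 = 8761983 multiplications

Standard: 14526784 multiplications (244^3). Strassen: 5764801 multiplications (7^8, after padding to 256x256). Strassen reduces 8 recursive multiplications to 7 at each level.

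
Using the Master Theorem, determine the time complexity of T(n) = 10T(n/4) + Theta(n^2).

Master Theorem for T(n) = 10T(n/4) + O(n^2):

a = 10, b = 4, c = 2
log_b(a) = log_4(10) = 1.6610

Case 3: c = 2 > log_4(10) = 1.6610
T(n) = O(n^2) = O(n^2)

For T(n) = 10T(n/4) + O(n^2): log_4(10) = 1.6610. This is Case 3 of the Master Theorem (c > log_b(a), work dominated by root), giving O(n^2).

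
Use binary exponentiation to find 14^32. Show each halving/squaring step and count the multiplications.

Computing 14^32 by squaring (build up from 14^1; each line after the first costs one multiplication):

14^1 = 14
14^2 = (14^1)^2 = 14^2 = 196
14^4 = (14^2)^2 = 196^2 = 38416
14^8 = (14^4)^2 = 38416^2 = 1475789056
14^16 = (14^8)^2 = 1475789056^2 = 2177953337809371136
14^32 = (14^16)^2 = 2177953337809371136^2 = 4743480741674980702700443299789930496

Result: 4743480741674980702700443299789930496
Multiplications needed: 5 (5 lines after 14^1)

14^32 = 4743480741674980702700443299789930496. Using exponentiation by squaring, this requires 5 multiplications. The key idea: if the exponent is even, square the half-power; if odd, multiply by the base once.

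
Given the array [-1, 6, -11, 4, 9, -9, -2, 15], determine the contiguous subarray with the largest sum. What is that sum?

Using Kadane's algorithm on [-1, 6, -11, 4, 9, -9, -2, 15]:

Scanning through the array:
Position 1 (value 6): max_ending_here = 6, max_so_far = 6
Position 2 (value -11): max_ending_here = -5, max_so_far = 6
Position 3 (value 4): max_ending_here = 4, max_so_far = 6
Position 4 (value 9): max_ending_here = 13, max_so_far = 13
Position 5 (value -9): max_ending_here = 4, max_so_far = 13
Position 6 (value -2): max_ending_here = 2, max_so_far = 13
Position 7 (value 15): max_ending_here = 17, max_so_far = 17

Maximum subarray: [4, 9, -9, -2, 15]
Maximum sum: 17

The maximum subarray is [4, 9, -9, -2, 15] with sum 17. This subarray runs from index 3 to index 7.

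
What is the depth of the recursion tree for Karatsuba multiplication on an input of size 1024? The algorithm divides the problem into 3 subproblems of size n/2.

For divide and conquer with division factor 2:

Problem sizes at each level:
Level 0: 1024
Level 1: 512
Level 2: 256
Level 3: 128
Level 4: 64
Level 5: 32
Level 6: 16
Level 7: 8
Level 8: 4
Level 9: 2
Level 10: 1

The root is level 0 and the size-1 base case is level 10 (the tree spans levels 0 through 10, i.e. 11 levels counting the root), so the depth is the number of divisions: log_2(1024) = 10

The recursion tree depth is log_2(1024) = 10. At each level, the problem size is divided by 2, so it takes 10 divisions to reduce to a base case of size 1. The algorithm makes 3 recursive calls at each level.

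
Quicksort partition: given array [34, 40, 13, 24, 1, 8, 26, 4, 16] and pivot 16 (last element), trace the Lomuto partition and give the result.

Lomuto partition with pivot = 16:

Initial array: [34, 40, 13, 24, 1, 8, 26, 4, 16]

arr[0]=34 > 16: no swap
arr[1]=40 > 16: no swap
arr[2]=13 <= 16: swap with position 0, array becomes [13, 40, 34, 24, 1, 8, 26, 4, 16]
arr[3]=24 > 16: no swap
arr[4]=1 <= 16: swap with position 1, array becomes [13, 1, 34, 24, 40, 8, 26, 4, 16]
arr[5]=8 <= 16: swap with position 2, array becomes [13, 1, 8, 24, 40, 34, 26, 4, 16]
arr[6]=26 > 16: no swap
arr[7]=4 <= 16: swap with position 3, array becomes [13, 1, 8, 4, 40, 34, 26, 24, 16]

Place pivot at position 4: [13, 1, 8, 4, 16, 34, 26, 24, 40]
Pivot position: 4

After partitioning with pivot 16, the array becomes [13, 1, 8, 4, 16, 34, 26, 24, 40]. The pivot is placed at index 4. All elements to the left of the pivot are <= 16, and all elements to the right are > 16.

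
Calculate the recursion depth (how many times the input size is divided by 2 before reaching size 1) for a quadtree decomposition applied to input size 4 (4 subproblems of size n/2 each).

For divide and conquer with division factor 2:

Problem sizes at each level:
Level 0: 4
Level 1: 2
Level 2: 1

The root is level 0 and the size-1 base case is level 2 (the tree spans levels 0 through 2, i.e. 3 levels counting the root), so the depth is the number of divisions: log_2(4) = 2

The recursion tree depth is log_2(4) = 2. At each level, the problem size is divided by 2, so it takes 2 divisions to reduce to a base case of size 1. The algorithm makes 4 recursive calls at each level.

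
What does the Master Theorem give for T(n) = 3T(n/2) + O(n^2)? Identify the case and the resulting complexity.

Master Theorem for T(n) = 3T(n/2) + O(n^2):

a = 3, b = 2, c = 2
log_b(a) = log_2(3) = 1.5850

Case 3: c = 2 > log_2(3) = 1.5850
T(n) = O(n^2) = O(n^2)

For T(n) = 3T(n/2) + O(n^2): log_2(3) = 1.5850. This is Case 3 of the Master Theorem (c > log_b(a), work dominated by root), giving O(n^2).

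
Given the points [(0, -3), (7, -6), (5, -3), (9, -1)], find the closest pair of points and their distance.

Computing all pairwise distances among 4 points:

d((0, -3), (7, -6)) = 7.6158
d((0, -3), (5, -3)) = 5.0
d((0, -3), (9, -1)) = 9.2195
d((7, -6), (5, -3)) = 3.6056 <-- minimum
d((7, -6), (9, -1)) = 5.3852
d((5, -3), (9, -1)) = 4.4721

Closest pair: (7, -6) and (5, -3) with distance 3.6056

The closest pair is (7, -6) and (5, -3) with Euclidean distance 3.6056. For 4 points, brute-force pairwise comparison is shown above. For large n, the divide-and-conquer algorithm (sort by x, recurse on halves, check the dividing strip) achieves O(n log n).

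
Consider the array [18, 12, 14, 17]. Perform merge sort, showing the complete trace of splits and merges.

Merge sort trace:

Split: [18, 12, 14, 17] -> [18, 12] and [14, 17]
  Split: [18, 12] -> [18] and [12]
  Merge: [18] + [12] -> [12, 18]
  Split: [14, 17] -> [14] and [17]
  Merge: [14] + [17] -> [14, 17]
Merge: [12, 18] + [14, 17] -> [12, 14, 17, 18]

Final sorted array: [12, 14, 17, 18]

The merge sort proceeds by recursively splitting the array and merging sorted halves.
After all merges, the sorted array is [12, 14, 17, 18].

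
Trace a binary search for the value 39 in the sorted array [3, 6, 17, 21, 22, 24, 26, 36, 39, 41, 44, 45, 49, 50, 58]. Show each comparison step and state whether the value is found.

Binary search for 39 in [3, 6, 17, 21, 22, 24, 26, 36, 39, 41, 44, 45, 49, 50, 58]:

lo=0, hi=14, mid=7, arr[mid]=36 -> 36 < 39, search right half
lo=8, hi=14, mid=11, arr[mid]=45 -> 45 > 39, search left half
lo=8, hi=10, mid=9, arr[mid]=41 -> 41 > 39, search left half
lo=8, hi=8, mid=8, arr[mid]=39 -> Found target at index 8!

Binary search finds 39 at index 8 after 4 comparisons. The search repeatedly halves the search space by comparing with the middle element.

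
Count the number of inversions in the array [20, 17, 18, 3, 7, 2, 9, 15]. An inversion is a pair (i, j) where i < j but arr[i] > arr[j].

Finding inversions in [20, 17, 18, 3, 7, 2, 9, 15]:

(0, 1): arr[0]=20 > arr[1]=17
(0, 2): arr[0]=20 > arr[2]=18
(0, 3): arr[0]=20 > arr[3]=3
(0, 4): arr[0]=20 > arr[4]=7
(0, 5): arr[0]=20 > arr[5]=2
(0, 6): arr[0]=20 > arr[6]=9
(0, 7): arr[0]=20 > arr[7]=15
(1, 3): arr[1]=17 > arr[3]=3
(1, 4): arr[1]=17 > arr[4]=7
(1, 5): arr[1]=17 > arr[5]=2
(1, 6): arr[1]=17 > arr[6]=9
(1, 7): arr[1]=17 > arr[7]=15
(2, 3): arr[2]=18 > arr[3]=3
(2, 4): arr[2]=18 > arr[4]=7
(2, 5): arr[2]=18 > arr[5]=2
(2, 6): arr[2]=18 > arr[6]=9
(2, 7): arr[2]=18 > arr[7]=15
(3, 5): arr[3]=3 > arr[5]=2
(4, 5): arr[4]=7 > arr[5]=2

Total inversions: 19

The array has 19 inversion(s): (0,1), (0,2), (0,3), (0,4), (0,5), (0,6), (0,7), (1,3), (1,4), (1,5), (1,6), (1,7), (2,3), (2,4), (2,5), (2,6), (2,7), (3,5), (4,5). Each pair (i,j) satisfies i < j and arr[i] > arr[j].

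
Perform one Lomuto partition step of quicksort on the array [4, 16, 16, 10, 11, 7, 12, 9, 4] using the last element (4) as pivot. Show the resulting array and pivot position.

Lomuto partition with pivot = 4:

Initial array: [4, 16, 16, 10, 11, 7, 12, 9, 4]

arr[0]=4 <= 4: swap with position 0, array becomes [4, 16, 16, 10, 11, 7, 12, 9, 4]
arr[1]=16 > 4: no swap
arr[2]=16 > 4: no swap
arr[3]=10 > 4: no swap
arr[4]=11 > 4: no swap
arr[5]=7 > 4: no swap
arr[6]=12 > 4: no swap
arr[7]=9 > 4: no swap

Place pivot at position 1: [4, 4, 16, 10, 11, 7, 12, 9, 16]
Pivot position: 1

After partitioning with pivot 4, the array becomes [4, 4, 16, 10, 11, 7, 12, 9, 16]. The pivot is placed at index 1. All elements to the left of the pivot are <= 4, and all elements to the right are > 4.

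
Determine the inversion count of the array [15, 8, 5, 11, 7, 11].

Finding inversions in [15, 8, 5, 11, 7, 11]:

(0, 1): arr[0]=15 > arr[1]=8
(0, 2): arr[0]=15 > arr[2]=5
(0, 3): arr[0]=15 > arr[3]=11
(0, 4): arr[0]=15 > arr[4]=7
(0, 5): arr[0]=15 > arr[5]=11
(1, 2): arr[1]=8 > arr[2]=5
(1, 4): arr[1]=8 > arr[4]=7
(3, 4): arr[3]=11 > arr[4]=7

Total inversions: 8

The array has 8 inversion(s): (0,1), (0,2), (0,3), (0,4), (0,5), (1,2), (1,4), (3,4). Each pair (i,j) satisfies i < j and arr[i] > arr[j].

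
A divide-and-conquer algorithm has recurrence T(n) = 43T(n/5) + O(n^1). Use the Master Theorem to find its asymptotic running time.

Master Theorem for T(n) = 43T(n/5) + O(n^1):

a = 43, b = 5, c = 1
log_b(a) = log_5(43) = 2.3370

Case 1: c = 1 < log_5(43) = 2.3370
T(n) = O(n^(log_5 43))

For T(n) = 43T(n/5) + O(n^1): log_5(43) = 2.3370. This is Case 1 of the Master Theorem (c < log_b(a), work dominated by leaves), giving O(n^(log_5 43)).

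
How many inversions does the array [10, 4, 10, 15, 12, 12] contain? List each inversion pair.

Finding inversions in [10, 4, 10, 15, 12, 12]:

(0, 1): arr[0]=10 > arr[1]=4
(3, 4): arr[3]=15 > arr[4]=12
(3, 5): arr[3]=15 > arr[5]=12

Total inversions: 3

The array has 3 inversion(s): (0,1), (3,4), (3,5). Each pair (i,j) satisfies i < j and arr[i] > arr[j].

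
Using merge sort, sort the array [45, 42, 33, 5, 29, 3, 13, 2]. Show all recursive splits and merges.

Merge sort trace:

Split: [45, 42, 33, 5, 29, 3, 13, 2] -> [45, 42, 33, 5] and [29, 3, 13, 2]
  Split: [45, 42, 33, 5] -> [45, 42] and [33, 5]
    Split: [45, 42] -> [45] and [42]
    Merge: [45] + [42] -> [42, 45]
    Split: [33, 5] -> [33] and [5]
    Merge: [33] + [5] -> [5, 33]
  Merge: [42, 45] + [5, 33] -> [5, 33, 42, 45]
  Split: [29, 3, 13, 2] -> [29, 3] and [13, 2]
    Split: [29, 3] -> [29] and [3]
    Merge: [29] + [3] -> [3, 29]
    Split: [13, 2] -> [13] and [2]
    Merge: [13] + [2] -> [2, 13]
  Merge: [3, 29] + [2, 13] -> [2, 3, 13, 29]
Merge: [5, 33, 42, 45] + [2, 3, 13, 29] -> [2, 3, 5, 13, 29, 33, 42, 45]

Final sorted array: [2, 3, 5, 13, 29, 33, 42, 45]

The merge sort proceeds by recursively splitting the array and merging sorted halves.
After all merges, the sorted array is [2, 3, 5, 13, 29, 33, 42, 45].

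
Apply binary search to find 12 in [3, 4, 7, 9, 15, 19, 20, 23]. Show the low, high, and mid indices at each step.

Binary search for 12 in [3, 4, 7, 9, 15, 19, 20, 23]:

lo=0, hi=7, mid=3, arr[mid]=9 -> 9 < 12, search right half
lo=4, hi=7, mid=5, arr[mid]=19 -> 19 > 12, search left half
lo=4, hi=4, mid=4, arr[mid]=15 -> 15 > 12, search left half
lo=4 > hi=3, target 12 not found

Binary search determines that 12 is not in the array after 3 comparisons. The search space was exhausted without finding the target.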